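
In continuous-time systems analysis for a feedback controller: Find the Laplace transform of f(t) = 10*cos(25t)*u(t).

Standard pair: cos(wt)*u(t) <-> s/(s^2+w^2)
With w = 25: L{10*cos(25t)*u(t)} = 10s/(s^2+625)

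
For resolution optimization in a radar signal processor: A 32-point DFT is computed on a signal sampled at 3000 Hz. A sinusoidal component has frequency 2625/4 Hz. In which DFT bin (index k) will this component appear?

DFT frequency resolution = f_s/N = 3000/32 = 375/4 Hz
Bin index k = f_signal / resolution = 2625/4 / 375/4 = 7
The signal frequency 2625/4 Hz falls in DFT bin k = 7.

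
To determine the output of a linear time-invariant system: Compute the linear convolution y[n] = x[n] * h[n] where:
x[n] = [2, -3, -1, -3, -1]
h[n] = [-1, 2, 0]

y[n] = sum_k x[k]*h[n-k]. Output length = len(x) + len(h) - 1 = 5 + 3 - 1 = 7.
y[0] = 2*-1 = -2
y[1] = -3*-1 + 2*2 = 7
y[2] = -1*-1 + -3*2 + 2*0 = -5
y[3] = -3*-1 + -1*2 + -3*0 = 1
y[4] = -1*-1 + -3*2 + -1*0 = -5
y[5] = -1*2 + -3*0 = -2
y[6] = -1*0 = 0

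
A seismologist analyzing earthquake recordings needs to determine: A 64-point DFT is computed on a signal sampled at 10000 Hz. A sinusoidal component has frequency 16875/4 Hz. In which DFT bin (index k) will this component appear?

DFT frequency resolution = f_s/N = 10000/64 = 625/4 Hz
Bin index k = f_signal / resolution = 16875/4 / 625/4 = 27
The signal frequency 16875/4 Hz falls in DFT bin k = 27.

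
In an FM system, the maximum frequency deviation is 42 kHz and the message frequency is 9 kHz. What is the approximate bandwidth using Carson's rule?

Carson's rule: BW = 2*(delta_f + f_m)
= 2*(42 + 9) kHz = 102 kHz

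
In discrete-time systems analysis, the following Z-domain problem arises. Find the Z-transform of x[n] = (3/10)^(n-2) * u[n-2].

Time-shifting property: if X(z) = Z{x[n]}, then Z{x[n-d]} = z^(-d) * X(z)
X(z) = z/(z - 3/10) for x[n] = (3/10)^n * u[n]
Z{x[n-2]} = z^(-2) * z/(z - 3/10) = z^(-1)/(z - 3/10)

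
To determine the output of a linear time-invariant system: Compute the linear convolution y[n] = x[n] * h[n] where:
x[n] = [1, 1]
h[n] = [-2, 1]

y[n] = sum_k x[k]*h[n-k]. Output length = len(x) + len(h) - 1 = 2 + 2 - 1 = 3.
y[0] = 1*-2 = -2
y[1] = 1*-2 + 1*1 = -1
y[2] = 1*1 = 1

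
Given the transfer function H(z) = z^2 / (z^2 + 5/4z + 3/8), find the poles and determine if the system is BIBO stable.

Poles are roots of the denominator: z^2 + 5/4z + 3/8 = 0.
Quadratic formula: z = [-(5/4) +/- sqrt((5/4)^2 - 4*(3/8))] / 2
Discriminant = 25/16 - 3/2 = 1/16; sqrt = 1/4.
z = (-5/4 +/- 1/4) / 2 => z = -1/2 or z = -3/4.
|p1| = 3/4, |p2| = 1/2.
For BIBO stability, all poles must lie inside the unit circle (|p| < 1).
System is STABLE since both |p| < 1.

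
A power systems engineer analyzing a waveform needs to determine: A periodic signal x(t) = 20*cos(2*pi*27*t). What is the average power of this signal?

Average power of A*cos(wt) is A^2/2.
P = 20^2 / 2 = 400/2 = 200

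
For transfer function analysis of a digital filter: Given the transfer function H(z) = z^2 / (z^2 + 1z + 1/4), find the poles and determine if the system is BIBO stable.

Poles are roots of the denominator: z^2 + 1z + 1/4 = 0.
Quadratic formula: z = [-(1) +/- sqrt((1)^2 - 4*(1/4))] / 2
Discriminant = 1 - 1 = 0; sqrt = 0.
z = (-1 +/- 0) / 2 = -1/2 (repeated root).
|p1| = 1/2, |p2| = 1/2.
For BIBO stability, all poles must lie inside the unit circle (|p| < 1).
System is STABLE since both |p| < 1.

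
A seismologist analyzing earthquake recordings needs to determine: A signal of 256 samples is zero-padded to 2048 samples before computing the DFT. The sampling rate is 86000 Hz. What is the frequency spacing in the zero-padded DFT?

Original DFT: N = 256, resolution = f_s/N = 86000/256 = 5375/16 Hz
Zero-padded DFT: N = 2048, resolution = f_s/N = 86000/2048 = 5375/128 Hz
Zero-padding interpolates the spectrum (finer frequency grid)
but does NOT improve the true spectral resolution (ability to resolve close frequencies).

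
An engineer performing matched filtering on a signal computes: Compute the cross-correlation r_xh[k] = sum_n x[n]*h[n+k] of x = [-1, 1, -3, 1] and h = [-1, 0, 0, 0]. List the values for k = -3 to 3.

Both sequences indexed from 0 and zero outside their support.
Lags with overlap: k = -3 to 3.
  r_xh[-3] = x[3]*h[0] = -1
  r_xh[-2] = x[2]*h[0] + x[3]*h[1] = 3
  r_xh[-1] = x[1]*h[0] + x[2]*h[1] + x[3]*h[2] = -1
  r_xh[0] = x[0]*h[0] + x[1]*h[1] + x[2]*h[2] + x[3]*h[3] = 1
  r_xh[1] = x[0]*h[1] + x[1]*h[2] + x[2]*h[3] = 0
  r_xh[2] = x[0]*h[2] + x[1]*h[3] = 0
  r_xh[3] = x[0]*h[3] = 0
r_xh = [-1, 3, -1, 1, 0, 0, 0] (for k = -3, ..., 3)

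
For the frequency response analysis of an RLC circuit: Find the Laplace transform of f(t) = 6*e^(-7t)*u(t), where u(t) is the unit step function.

Standard Laplace transform pair:
e^(-at)*u(t) <-> 1/(s+a)
With a = 7: L{6*e^(-7t)*u(t)} = 6/(s+7), ROC: Re(s) > -7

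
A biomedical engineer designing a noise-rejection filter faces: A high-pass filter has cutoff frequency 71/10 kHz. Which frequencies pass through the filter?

A high-pass filter passes all frequencies above the cutoff frequency 71/10 kHz and attenuates lower frequencies.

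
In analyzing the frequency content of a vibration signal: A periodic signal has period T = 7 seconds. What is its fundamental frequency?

The fundamental frequency is the reciprocal of the period.
f = 1/T = 1/(7) = 1/7 Hz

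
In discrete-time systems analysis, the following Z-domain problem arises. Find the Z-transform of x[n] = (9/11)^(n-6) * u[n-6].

Time-shifting property: if X(z) = Z{x[n]}, then Z{x[n-d]} = z^(-d) * X(z)
X(z) = z/(z - 9/11) for x[n] = (9/11)^n * u[n]
Z{x[n-6]} = z^(-6) * z/(z - 9/11) = z^(-5)/(z - 9/11)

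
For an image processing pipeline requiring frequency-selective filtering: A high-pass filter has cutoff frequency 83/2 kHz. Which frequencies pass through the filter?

A high-pass filter passes all frequencies above the cutoff frequency 83/2 kHz and attenuates lower frequencies.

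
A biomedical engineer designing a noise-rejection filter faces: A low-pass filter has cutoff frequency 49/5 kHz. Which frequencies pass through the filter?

A low-pass filter passes all frequencies below the cutoff frequency 49/5 kHz and attenuates higher frequencies.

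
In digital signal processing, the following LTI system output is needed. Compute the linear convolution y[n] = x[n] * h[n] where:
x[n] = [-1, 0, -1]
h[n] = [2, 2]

y[n] = sum_k x[k]*h[n-k]. Output length = len(x) + len(h) - 1 = 3 + 2 - 1 = 4.
y[0] = -1*2 = -2
y[1] = 0*2 + -1*2 = -2
y[2] = -1*2 + 0*2 = -2
y[3] = -1*2 = -2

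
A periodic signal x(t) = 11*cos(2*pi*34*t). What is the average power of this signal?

Average power of A*cos(wt) is A^2/2.
P = 11^2 / 2 = 121/2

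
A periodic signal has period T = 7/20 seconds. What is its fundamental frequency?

The fundamental frequency is the reciprocal of the period.
f = 1/T = 1/(7/20) = 20/7 Hz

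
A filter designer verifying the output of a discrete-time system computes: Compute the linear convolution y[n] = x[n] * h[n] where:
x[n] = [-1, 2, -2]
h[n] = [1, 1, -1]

y[n] = sum_k x[k]*h[n-k]. Output length = len(x) + len(h) - 1 = 3 + 3 - 1 = 5.
y[0] = -1*1 = -1
y[1] = 2*1 + -1*1 = 1
y[2] = -2*1 + 2*1 + -1*-1 = 1
y[3] = -2*1 + 2*-1 = -4
y[4] = -2*-1 = 2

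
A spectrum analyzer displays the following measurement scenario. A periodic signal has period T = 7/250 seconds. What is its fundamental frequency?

The fundamental frequency is the reciprocal of the period.
f = 1/T = 1/(7/250) = 250/7 Hz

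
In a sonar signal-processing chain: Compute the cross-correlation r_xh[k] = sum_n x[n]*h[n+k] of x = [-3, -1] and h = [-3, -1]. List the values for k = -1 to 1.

Both sequences indexed from 0 and zero outside their support.
Lags with overlap: k = -1 to 1.
  r_xh[-1] = x[1]*h[0] = 3
  r_xh[0] = x[0]*h[0] + x[1]*h[1] = 10
  r_xh[1] = x[0]*h[1] = 3
r_xh = [3, 10, 3] (for k = -1, ..., 1)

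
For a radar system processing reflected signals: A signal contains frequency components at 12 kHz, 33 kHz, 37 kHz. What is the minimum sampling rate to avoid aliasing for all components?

The highest frequency component is f_max = 37 kHz.
Nyquist rate = 2 * f_max = 2 * 37 kHz = 74 kHz.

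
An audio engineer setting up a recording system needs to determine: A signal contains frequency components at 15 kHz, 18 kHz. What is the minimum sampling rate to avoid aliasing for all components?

The highest frequency component is f_max = 18 kHz.
Nyquist rate = 2 * f_max = 2 * 18 kHz = 36 kHz.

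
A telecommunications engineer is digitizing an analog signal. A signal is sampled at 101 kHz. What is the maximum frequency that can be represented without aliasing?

The maximum frequency that can be represented without aliasing
is the Nyquist frequency: f_max = f_s / 2 = 101 kHz / 2 = 101/2 kHz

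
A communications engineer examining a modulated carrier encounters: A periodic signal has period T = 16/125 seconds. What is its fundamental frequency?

The fundamental frequency is the reciprocal of the period.
f = 1/T = 1/(16/125) = 125/16 Hz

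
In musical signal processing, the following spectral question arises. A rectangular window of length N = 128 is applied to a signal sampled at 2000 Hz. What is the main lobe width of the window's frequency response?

For a rectangular window of length N,
the main lobe width in frequency is 2*f_s/N.
= 2*2000/128 = 125/4 Hz
This determines the minimum frequency separation for resolving two sinusoids.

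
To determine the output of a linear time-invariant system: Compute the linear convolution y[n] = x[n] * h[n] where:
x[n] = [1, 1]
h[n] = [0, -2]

y[n] = sum_k x[k]*h[n-k]. Output length = len(x) + len(h) - 1 = 2 + 2 - 1 = 3.
y[0] = 1*0 = 0
y[1] = 1*0 + 1*-2 = -2
y[2] = 1*-2 = -2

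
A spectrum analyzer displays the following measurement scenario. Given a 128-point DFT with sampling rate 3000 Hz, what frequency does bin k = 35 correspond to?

The frequency of DFT bin k is: f_k = k * f_s / N
f_35 = 35 * 3000 / 128 = 13125/16 Hz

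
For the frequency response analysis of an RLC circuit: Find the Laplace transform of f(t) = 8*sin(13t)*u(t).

Standard pair: sin(wt)*u(t) <-> w/(s^2+w^2)
With w = 13: L{8*sin(13t)*u(t)} = 104/(s^2+169)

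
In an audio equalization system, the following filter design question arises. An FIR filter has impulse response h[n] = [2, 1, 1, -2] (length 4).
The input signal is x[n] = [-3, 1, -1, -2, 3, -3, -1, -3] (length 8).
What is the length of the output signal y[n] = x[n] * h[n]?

For linear convolution, the output length is:
len(y) = len(x) + len(h) - 1 = 8 + 4 - 1 = 11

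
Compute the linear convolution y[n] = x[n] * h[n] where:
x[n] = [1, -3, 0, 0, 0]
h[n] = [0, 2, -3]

y[n] = sum_k x[k]*h[n-k]. Output length = len(x) + len(h) - 1 = 5 + 3 - 1 = 7.
y[0] = 1*0 = 0
y[1] = -3*0 + 1*2 = 2
y[2] = 0*0 + -3*2 + 1*-3 = -9
y[3] = 0*0 + 0*2 + -3*-3 = 9
y[4] = 0*0 + 0*2 + 0*-3 = 0
y[5] = 0*2 + 0*-3 = 0
y[6] = 0*-3 = 0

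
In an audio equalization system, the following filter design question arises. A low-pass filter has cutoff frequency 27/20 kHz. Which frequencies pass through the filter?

A low-pass filter passes all frequencies below the cutoff frequency 27/20 kHz and attenuates higher frequencies.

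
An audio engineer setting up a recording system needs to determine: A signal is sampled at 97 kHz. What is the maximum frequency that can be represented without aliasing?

The maximum frequency that can be represented without aliasing
is the Nyquist frequency: f_max = f_s / 2 = 97 kHz / 2 = 97/2 kHz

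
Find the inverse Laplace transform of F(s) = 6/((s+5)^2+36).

Standard pair: w/((s+a)^2+w^2) <-> e^(-at)*sin(wt)*u(t)
With a=5, w=6: f(t) = e^(-5t)*sin(6t)*u(t)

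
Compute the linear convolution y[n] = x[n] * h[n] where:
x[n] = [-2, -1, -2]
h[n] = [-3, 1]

y[n] = sum_k x[k]*h[n-k]. Output length = len(x) + len(h) - 1 = 3 + 2 - 1 = 4.
y[0] = -2*-3 = 6
y[1] = -1*-3 + -2*1 = 1
y[2] = -2*-3 + -1*1 = 5
y[3] = -2*1 = -2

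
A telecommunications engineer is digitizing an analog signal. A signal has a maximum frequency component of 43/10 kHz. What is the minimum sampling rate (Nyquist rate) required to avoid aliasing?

By the Nyquist-Shannon sampling theorem,
the minimum sampling rate (Nyquist rate) must be at least 2 * f_max.
Nyquist rate = 2 * 43/10 kHz = 43/5 kHz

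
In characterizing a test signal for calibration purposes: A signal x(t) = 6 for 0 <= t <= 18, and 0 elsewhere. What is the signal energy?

Energy = integral of |x(t)|^2 dt over the signal duration
= 6^2 * 18 = 36 * 18 = 648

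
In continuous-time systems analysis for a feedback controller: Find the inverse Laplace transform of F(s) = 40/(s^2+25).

Standard pair: w/(s^2+w^2) <-> sin(wt)*u(t)
Recognize w^2 = 25, so w = 5; numerator 40 = 8*5.
f(t) = 8*sin(5t)*u(t)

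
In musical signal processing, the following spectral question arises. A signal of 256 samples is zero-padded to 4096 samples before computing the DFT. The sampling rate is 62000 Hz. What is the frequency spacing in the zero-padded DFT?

Original DFT: N = 256, resolution = f_s/N = 62000/256 = 3875/16 Hz
Zero-padded DFT: N = 4096, resolution = f_s/N = 62000/4096 = 3875/256 Hz
Zero-padding interpolates the spectrum (finer frequency grid)
but does NOT improve the true spectral resolution (ability to resolve close frequencies).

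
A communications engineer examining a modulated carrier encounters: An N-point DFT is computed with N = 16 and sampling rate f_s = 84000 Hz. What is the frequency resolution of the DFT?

DFT frequency resolution = f_s / N
= 84000 / 16 = 5250 Hz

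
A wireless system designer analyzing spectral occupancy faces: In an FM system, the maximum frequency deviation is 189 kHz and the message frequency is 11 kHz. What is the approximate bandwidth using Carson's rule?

Carson's rule: BW = 2*(delta_f + f_m)
= 2*(189 + 11) kHz = 400 kHz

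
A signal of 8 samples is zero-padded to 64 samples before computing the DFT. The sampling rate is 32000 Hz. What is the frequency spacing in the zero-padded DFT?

Original DFT: N = 8, resolution = f_s/N = 32000/8 = 4000 Hz
Zero-padded DFT: N = 64, resolution = f_s/N = 32000/64 = 500 Hz
Zero-padding interpolates the spectrum (finer frequency grid)
but does NOT improve the true spectral resolution (ability to resolve close frequencies).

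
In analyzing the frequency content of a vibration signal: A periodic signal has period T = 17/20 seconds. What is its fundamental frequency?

The fundamental frequency is the reciprocal of the period.
f = 1/T = 1/(17/20) = 20/17 Hz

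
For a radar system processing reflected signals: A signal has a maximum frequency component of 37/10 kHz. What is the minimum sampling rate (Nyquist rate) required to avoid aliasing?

By the Nyquist-Shannon sampling theorem,
the minimum sampling rate (Nyquist rate) must be at least 2 * f_max.
Nyquist rate = 2 * 37/10 kHz = 37/5 kHz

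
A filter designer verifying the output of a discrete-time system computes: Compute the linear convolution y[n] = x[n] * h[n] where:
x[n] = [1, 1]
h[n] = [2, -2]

y[n] = sum_k x[k]*h[n-k]. Output length = len(x) + len(h) - 1 = 2 + 2 - 1 = 3.
y[0] = 1*2 = 2
y[1] = 1*2 + 1*-2 = 0
y[2] = 1*-2 = -2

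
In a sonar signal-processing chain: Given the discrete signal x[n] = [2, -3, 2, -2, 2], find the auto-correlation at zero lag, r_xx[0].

The auto-correlation at zero lag r_xx[0] equals the signal energy.
r_xx[0] = sum of x[n]^2 = 2^2 + (-3)^2 + 2^2 + (-2)^2 + 2^2
= 4 + 9 + 4 + 4 + 4 = 25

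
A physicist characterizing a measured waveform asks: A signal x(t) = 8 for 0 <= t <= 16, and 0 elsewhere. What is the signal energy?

Energy = integral of |x(t)|^2 dt over the signal duration
= 8^2 * 16 = 64 * 16 = 1024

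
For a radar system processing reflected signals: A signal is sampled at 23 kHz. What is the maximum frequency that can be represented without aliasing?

The maximum frequency that can be represented without aliasing
is the Nyquist frequency: f_max = f_s / 2 = 23 kHz / 2 = 23/2 kHz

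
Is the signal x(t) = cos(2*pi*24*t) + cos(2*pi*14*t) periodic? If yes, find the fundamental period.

f1 = 24 Hz, f2 = 14 Hz
Period T1 = 1/24, T2 = 1/14
Ratio T1/T2 = 14/24, which is rational.
The signal is periodic with fundamental period T = 1/GCD(24,14) = 1/2 s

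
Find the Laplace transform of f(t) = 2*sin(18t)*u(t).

Standard pair: sin(wt)*u(t) <-> w/(s^2+w^2)
With w = 18: L{2*sin(18t)*u(t)} = 36/(s^2+324)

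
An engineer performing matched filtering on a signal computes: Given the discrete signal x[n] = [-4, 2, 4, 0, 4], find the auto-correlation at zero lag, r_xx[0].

The auto-correlation at zero lag r_xx[0] equals the signal energy.
r_xx[0] = sum of x[n]^2 = (-4)^2 + 2^2 + 4^2 + 0^2 + 4^2
= 16 + 4 + 16 + 0 + 16 = 52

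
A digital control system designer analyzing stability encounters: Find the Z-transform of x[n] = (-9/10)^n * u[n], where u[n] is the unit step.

The Z-transform of a^n * u[n] is z/(z-a) for |z| > |a|.
Here a = -9/10, so X(z) = z/(z - (-9/10)) = 10z/(10z + 9)
ROC: |z| > 9/10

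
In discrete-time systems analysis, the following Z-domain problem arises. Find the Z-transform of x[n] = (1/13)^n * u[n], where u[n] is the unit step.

The Z-transform of a^n * u[n] is z/(z-a) for |z| > |a|.
Here a = 1/13, so X(z) = z/(z - (1/13)) = 13z/(13z - 1)
ROC: |z| > 1/13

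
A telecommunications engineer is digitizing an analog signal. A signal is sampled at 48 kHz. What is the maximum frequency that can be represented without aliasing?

The maximum frequency that can be represented without aliasing
is the Nyquist frequency: f_max = f_s / 2 = 48 kHz / 2 = 24 kHz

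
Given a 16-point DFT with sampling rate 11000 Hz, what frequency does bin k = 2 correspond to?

The frequency of DFT bin k is: f_k = k * f_s / N
f_2 = 2 * 11000 / 16 = 1375 Hz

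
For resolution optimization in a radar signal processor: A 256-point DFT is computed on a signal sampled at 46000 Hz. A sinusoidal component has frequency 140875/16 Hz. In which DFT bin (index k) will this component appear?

DFT frequency resolution = f_s/N = 46000/256 = 2875/16 Hz
Bin index k = f_signal / resolution = 140875/16 / 2875/16 = 49
The signal frequency 140875/16 Hz falls in DFT bin k = 49.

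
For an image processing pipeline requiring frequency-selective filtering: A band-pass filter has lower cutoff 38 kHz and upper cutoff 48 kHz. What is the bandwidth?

Bandwidth = f_high - f_low
= 48 kHz - 38 kHz = 10 kHz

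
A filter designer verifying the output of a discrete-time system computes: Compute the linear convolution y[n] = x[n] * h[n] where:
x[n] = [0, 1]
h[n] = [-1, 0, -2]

y[n] = sum_k x[k]*h[n-k]. Output length = len(x) + len(h) - 1 = 2 + 3 - 1 = 4.
y[0] = 0*-1 = 0
y[1] = 1*-1 + 0*0 = -1
y[2] = 1*0 + 0*-2 = 0
y[3] = 1*-2 = -2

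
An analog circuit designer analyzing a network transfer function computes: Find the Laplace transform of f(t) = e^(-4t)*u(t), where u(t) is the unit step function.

Standard Laplace transform pair:
e^(-at)*u(t) <-> 1/(s+a)
With a = 4: L{e^(-4t)*u(t)} = 1/(s+4), ROC: Re(s) > -4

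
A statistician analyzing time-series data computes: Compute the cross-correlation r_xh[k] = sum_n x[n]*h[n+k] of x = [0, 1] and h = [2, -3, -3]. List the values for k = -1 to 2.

Both sequences indexed from 0 and zero outside their support.
Lags with overlap: k = -1 to 2.
  r_xh[-1] = x[1]*h[0] = 2
  r_xh[0] = x[0]*h[0] + x[1]*h[1] = -3
  r_xh[1] = x[0]*h[1] + x[1]*h[2] = -3
  r_xh[2] = x[0]*h[2] = 0
r_xh = [2, -3, -3, 0] (for k = -1, ..., 2)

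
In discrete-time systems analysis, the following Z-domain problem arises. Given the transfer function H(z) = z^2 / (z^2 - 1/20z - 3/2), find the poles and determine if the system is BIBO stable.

Poles are roots of the denominator: z^2 - 1/20z - 3/2 = 0.
Quadratic formula: z = [-(-1/20) +/- sqrt((-1/20)^2 - 4*(-3/2))] / 2
Discriminant = 1/400 + 6 = 2401/400; sqrt = 49/20.
z = (1/20 +/- 49/20) / 2 => z = 5/4 or z = -6/5.
|p1| = 6/5, |p2| = 5/4.
For BIBO stability, all poles must lie inside the unit circle (|p| < 1).
System is UNSTABLE since at least one |p| >= 1.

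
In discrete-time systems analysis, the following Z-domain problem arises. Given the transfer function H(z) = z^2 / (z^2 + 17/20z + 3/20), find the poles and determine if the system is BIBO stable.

Poles are roots of the denominator: z^2 + 17/20z + 3/20 = 0.
Quadratic formula: z = [-(17/20) +/- sqrt((17/20)^2 - 4*(3/20))] / 2
Discriminant = 289/400 - 3/5 = 49/400; sqrt = 7/20.
z = (-17/20 +/- 7/20) / 2 => z = -1/4 or z = -3/5.
|p1| = 1/4, |p2| = 3/5.
For BIBO stability, all poles must lie inside the unit circle (|p| < 1).
System is STABLE since both |p| < 1.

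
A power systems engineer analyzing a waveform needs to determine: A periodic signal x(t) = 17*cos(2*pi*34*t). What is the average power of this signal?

Average power of A*cos(wt) is A^2/2.
P = 17^2 / 2 = 289/2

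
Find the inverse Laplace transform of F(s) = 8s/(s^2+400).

Standard pair: s/(s^2+w^2) <-> cos(wt)*u(t)
With k=8, w=20: f(t) = 8*cos(20t)*u(t)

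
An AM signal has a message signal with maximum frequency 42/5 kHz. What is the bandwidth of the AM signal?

In AM (double-sideband), the bandwidth is twice the message frequency.
BW = 2 * f_m = 2 * 42/5 kHz = 84/5 kHz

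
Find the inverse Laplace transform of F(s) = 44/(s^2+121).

Standard pair: w/(s^2+w^2) <-> sin(wt)*u(t)
Recognize w^2 = 121, so w = 11; numerator 44 = 4*11.
f(t) = 4*sin(11t)*u(t)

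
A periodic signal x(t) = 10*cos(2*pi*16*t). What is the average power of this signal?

Average power of A*cos(wt) is A^2/2.
P = 10^2 / 2 = 100/2 = 50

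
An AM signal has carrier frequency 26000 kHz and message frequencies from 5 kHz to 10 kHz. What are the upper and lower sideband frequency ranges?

Upper sideband (USB) = fc + [fm_low, fm_high] = 26000 + [5, 10] = [26005, 26010] kHz
Lower sideband (LSB) = fc - [fm_high, fm_low] = 26000 - [10, 5] = [25990, 25995] kHz
Total occupied spectrum: 25990 kHz to 26010 kHz (plus carrier at 26000 kHz)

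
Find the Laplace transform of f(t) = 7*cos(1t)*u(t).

Standard pair: cos(wt)*u(t) <-> s/(s^2+w^2)
With w = 1: L{7*cos(1t)*u(t)} = 7s/(s^2+1)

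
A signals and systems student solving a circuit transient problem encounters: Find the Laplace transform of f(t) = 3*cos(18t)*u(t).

Standard pair: cos(wt)*u(t) <-> s/(s^2+w^2)
With w = 18: L{3*cos(18t)*u(t)} = 3s/(s^2+324)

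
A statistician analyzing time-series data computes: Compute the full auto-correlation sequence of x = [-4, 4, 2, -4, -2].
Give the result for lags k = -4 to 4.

r_xx[k] = sum_m x[m]*x[m+k], indexed from 0, for k = -4 to 4:
  r_xx[-4] = x[4]*x[0] = 8
  r_xx[-3] = x[3]*x[0] + x[4]*x[1] = 8
  r_xx[-2] = x[2]*x[0] + x[3]*x[1] + x[4]*x[2] = -28
  r_xx[-1] = x[1]*x[0] + x[2]*x[1] + x[3]*x[2] + x[4]*x[3] = -8
  r_xx[0] = x[0]*x[0] + x[1]*x[1] + x[2]*x[2] + x[3]*x[3] + x[4]*x[4] = 56
  r_xx[1] = x[0]*x[1] + x[1]*x[2] + x[2]*x[3] + x[3]*x[4] = -8
  r_xx[2] = x[0]*x[2] + x[1]*x[3] + x[2]*x[4] = -28
  r_xx[3] = x[0]*x[3] + x[1]*x[4] = 8
  r_xx[4] = x[0]*x[4] = 8
r_xx = [8, 8, -28, -8, 56, -8, -28, 8, 8]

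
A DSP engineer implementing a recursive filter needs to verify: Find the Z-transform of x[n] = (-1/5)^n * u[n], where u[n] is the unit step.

The Z-transform of a^n * u[n] is z/(z-a) for |z| > |a|.
Here a = -1/5, so X(z) = z/(z - (-1/5)) = 5z/(5z + 1)
ROC: |z| > 1/5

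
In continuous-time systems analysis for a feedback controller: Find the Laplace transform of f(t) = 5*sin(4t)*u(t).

Standard pair: sin(wt)*u(t) <-> w/(s^2+w^2)
With w = 4: L{5*sin(4t)*u(t)} = 20/(s^2+16)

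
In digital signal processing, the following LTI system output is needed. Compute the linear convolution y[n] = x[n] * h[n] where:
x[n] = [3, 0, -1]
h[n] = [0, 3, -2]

y[n] = sum_k x[k]*h[n-k]. Output length = len(x) + len(h) - 1 = 3 + 3 - 1 = 5.
y[0] = 3*0 = 0
y[1] = 0*0 + 3*3 = 9
y[2] = -1*0 + 0*3 + 3*-2 = -6
y[3] = -1*3 + 0*-2 = -3
y[4] = -1*-2 = 2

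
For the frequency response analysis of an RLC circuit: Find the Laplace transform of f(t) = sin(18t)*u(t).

Standard pair: sin(wt)*u(t) <-> w/(s^2+w^2)
With w = 18: L{sin(18t)*u(t)} = 18/(s^2+324)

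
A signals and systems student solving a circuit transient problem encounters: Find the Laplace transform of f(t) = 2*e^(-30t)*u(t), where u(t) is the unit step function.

Standard Laplace transform pair:
e^(-at)*u(t) <-> 1/(s+a)
With a = 30: L{2*e^(-30t)*u(t)} = 2/(s+30), ROC: Re(s) > -30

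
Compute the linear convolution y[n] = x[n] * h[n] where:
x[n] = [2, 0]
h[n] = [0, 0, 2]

y[n] = sum_k x[k]*h[n-k]. Output length = len(x) + len(h) - 1 = 2 + 3 - 1 = 4.
y[0] = 2*0 = 0
y[1] = 0*0 + 2*0 = 0
y[2] = 0*0 + 2*2 = 4
y[3] = 0*2 = 0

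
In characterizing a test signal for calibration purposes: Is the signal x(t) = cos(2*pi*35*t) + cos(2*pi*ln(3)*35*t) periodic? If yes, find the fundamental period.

f1 = 35 Hz, f2 = 35*ln(3) Hz
Ratio f2/f1 = ln(3), which is irrational.
Since the frequency ratio is irrational, no common period exists.
The signal is not periodic.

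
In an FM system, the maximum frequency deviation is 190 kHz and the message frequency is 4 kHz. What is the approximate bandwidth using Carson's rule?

Carson's rule: BW = 2*(delta_f + f_m)
= 2*(190 + 4) kHz = 388 kHz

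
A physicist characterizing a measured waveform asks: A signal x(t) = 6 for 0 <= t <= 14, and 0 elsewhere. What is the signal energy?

Energy = integral of |x(t)|^2 dt over the signal duration
= 6^2 * 14 = 36 * 14 = 504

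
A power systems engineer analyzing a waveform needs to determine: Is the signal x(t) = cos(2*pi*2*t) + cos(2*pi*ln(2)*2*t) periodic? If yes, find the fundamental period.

f1 = 2 Hz, f2 = 2*ln(2) Hz
Ratio f2/f1 = ln(2), which is irrational.
Since the frequency ratio is irrational, no common period exists.
The signal is not periodic.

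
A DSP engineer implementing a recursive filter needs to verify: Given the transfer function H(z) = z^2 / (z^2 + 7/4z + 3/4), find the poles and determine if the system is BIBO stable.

Poles are roots of the denominator: z^2 + 7/4z + 3/4 = 0.
Quadratic formula: z = [-(7/4) +/- sqrt((7/4)^2 - 4*(3/4))] / 2
Discriminant = 49/16 - 3 = 1/16; sqrt = 1/4.
z = (-7/4 +/- 1/4) / 2 => z = -3/4 or z = -1.
|p1| = 1, |p2| = 3/4.
For BIBO stability, all poles must lie inside the unit circle (|p| < 1).
System is UNSTABLE since at least one |p| >= 1.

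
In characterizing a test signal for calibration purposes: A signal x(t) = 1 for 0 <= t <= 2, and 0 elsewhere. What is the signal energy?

Energy = integral of |x(t)|^2 dt over the signal duration
= 1^2 * 2 = 1 * 2 = 2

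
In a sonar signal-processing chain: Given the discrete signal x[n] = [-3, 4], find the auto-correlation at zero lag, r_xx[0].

The auto-correlation at zero lag r_xx[0] equals the signal energy.
r_xx[0] = sum of x[n]^2 = (-3)^2 + 4^2
= 9 + 16 = 25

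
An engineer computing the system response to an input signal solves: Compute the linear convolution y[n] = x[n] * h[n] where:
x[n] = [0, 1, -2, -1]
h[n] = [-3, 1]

y[n] = sum_k x[k]*h[n-k]. Output length = len(x) + len(h) - 1 = 4 + 2 - 1 = 5.
y[0] = 0*-3 = 0
y[1] = 1*-3 + 0*1 = -3
y[2] = -2*-3 + 1*1 = 7
y[3] = -1*-3 + -2*1 = 1
y[4] = -1*1 = -1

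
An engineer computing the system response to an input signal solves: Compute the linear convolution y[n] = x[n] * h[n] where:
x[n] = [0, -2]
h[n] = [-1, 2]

y[n] = sum_k x[k]*h[n-k]. Output length = len(x) + len(h) - 1 = 2 + 2 - 1 = 3.
y[0] = 0*-1 = 0
y[1] = -2*-1 + 0*2 = 2
y[2] = -2*2 = -4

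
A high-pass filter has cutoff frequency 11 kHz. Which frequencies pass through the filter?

A high-pass filter passes all frequencies above the cutoff frequency 11 kHz and attenuates lower frequencies.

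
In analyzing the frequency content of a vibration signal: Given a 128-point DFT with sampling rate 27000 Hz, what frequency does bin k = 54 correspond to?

The frequency of DFT bin k is: f_k = k * f_s / N
f_54 = 54 * 27000 / 128 = 91125/8 Hz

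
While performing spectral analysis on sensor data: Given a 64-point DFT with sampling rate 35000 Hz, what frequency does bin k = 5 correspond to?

The frequency of DFT bin k is: f_k = k * f_s / N
f_5 = 5 * 35000 / 64 = 21875/8 Hz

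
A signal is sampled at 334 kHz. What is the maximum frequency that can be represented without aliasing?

The maximum frequency that can be represented without aliasing
is the Nyquist frequency: f_max = f_s / 2 = 334 kHz / 2 = 167 kHz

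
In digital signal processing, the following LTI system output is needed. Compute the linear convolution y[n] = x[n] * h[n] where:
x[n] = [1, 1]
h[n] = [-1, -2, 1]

y[n] = sum_k x[k]*h[n-k]. Output length = len(x) + len(h) - 1 = 2 + 3 - 1 = 4.
y[0] = 1*-1 = -1
y[1] = 1*-1 + 1*-2 = -3
y[2] = 1*-2 + 1*1 = -1
y[3] = 1*1 = 1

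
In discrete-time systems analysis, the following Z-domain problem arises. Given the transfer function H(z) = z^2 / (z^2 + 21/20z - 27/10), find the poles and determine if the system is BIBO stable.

Poles are roots of the denominator: z^2 + 21/20z - 27/10 = 0.
Quadratic formula: z = [-(21/20) +/- sqrt((21/20)^2 - 4*(-27/10))] / 2
Discriminant = 441/400 + 54/5 = 4761/400; sqrt = 69/20.
z = (-21/20 +/- 69/20) / 2 => z = 6/5 or z = -9/4.
|p1| = 6/5, |p2| = 9/4.
For BIBO stability, all poles must lie inside the unit circle (|p| < 1).
System is UNSTABLE since at least one |p| >= 1.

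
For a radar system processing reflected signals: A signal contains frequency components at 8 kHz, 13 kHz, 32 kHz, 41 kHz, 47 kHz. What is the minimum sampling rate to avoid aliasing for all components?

The highest frequency component is f_max = 47 kHz.
Nyquist rate = 2 * f_max = 2 * 47 kHz = 94 kHz.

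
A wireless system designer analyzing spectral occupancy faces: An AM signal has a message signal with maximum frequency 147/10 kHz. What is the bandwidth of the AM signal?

In AM (double-sideband), the bandwidth is twice the message frequency.
BW = 2 * f_m = 2 * 147/10 kHz = 147/5 kHz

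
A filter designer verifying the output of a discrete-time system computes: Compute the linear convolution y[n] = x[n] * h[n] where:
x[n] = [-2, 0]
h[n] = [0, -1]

y[n] = sum_k x[k]*h[n-k]. Output length = len(x) + len(h) - 1 = 2 + 2 - 1 = 3.
y[0] = -2*0 = 0
y[1] = 0*0 + -2*-1 = 2
y[2] = 0*-1 = 0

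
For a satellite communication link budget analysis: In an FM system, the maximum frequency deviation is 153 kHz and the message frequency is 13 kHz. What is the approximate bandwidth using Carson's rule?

Carson's rule: BW = 2*(delta_f + f_m)
= 2*(153 + 13) kHz = 332 kHz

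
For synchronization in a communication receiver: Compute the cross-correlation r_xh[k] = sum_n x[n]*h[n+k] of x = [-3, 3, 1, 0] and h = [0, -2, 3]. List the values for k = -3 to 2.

Both sequences indexed from 0 and zero outside their support.
Lags with overlap: k = -3 to 2.
  r_xh[-3] = x[3]*h[0] = 0
  r_xh[-2] = x[2]*h[0] + x[3]*h[1] = 0
  r_xh[-1] = x[1]*h[0] + x[2]*h[1] + x[3]*h[2] = -2
  r_xh[0] = x[0]*h[0] + x[1]*h[1] + x[2]*h[2] = -3
  r_xh[1] = x[0]*h[1] + x[1]*h[2] = 15
  r_xh[2] = x[0]*h[2] = -9
r_xh = [0, 0, -2, -3, 15, -9] (for k = -3, ..., 2)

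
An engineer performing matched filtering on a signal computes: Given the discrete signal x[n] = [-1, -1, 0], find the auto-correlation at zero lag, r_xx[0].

The auto-correlation at zero lag r_xx[0] equals the signal energy.
r_xx[0] = sum of x[n]^2 = (-1)^2 + (-1)^2 + 0^2
= 1 + 1 + 0 = 2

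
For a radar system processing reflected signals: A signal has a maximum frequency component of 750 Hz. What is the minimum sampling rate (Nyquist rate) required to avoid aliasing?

By the Nyquist-Shannon sampling theorem,
the minimum sampling rate (Nyquist rate) must be at least 2 * f_max.
Nyquist rate = 2 * 750 Hz = 1500 Hz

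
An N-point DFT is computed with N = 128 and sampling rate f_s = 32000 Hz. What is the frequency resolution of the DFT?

DFT frequency resolution = f_s / N
= 32000 / 128 = 250 Hz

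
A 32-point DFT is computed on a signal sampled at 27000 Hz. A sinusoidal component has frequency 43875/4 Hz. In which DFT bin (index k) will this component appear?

DFT frequency resolution = f_s/N = 27000/32 = 3375/4 Hz
Bin index k = f_signal / resolution = 43875/4 / 3375/4 = 13
The signal frequency 43875/4 Hz falls in DFT bin k = 13.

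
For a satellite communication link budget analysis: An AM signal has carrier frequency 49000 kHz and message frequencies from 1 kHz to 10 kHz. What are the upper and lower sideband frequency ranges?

Upper sideband (USB) = fc + [fm_low, fm_high] = 49000 + [1, 10] = [49001, 49010] kHz
Lower sideband (LSB) = fc - [fm_high, fm_low] = 49000 - [10, 1] = [48990, 48999] kHz
Total occupied spectrum: 48990 kHz to 49010 kHz (plus carrier at 49000 kHz)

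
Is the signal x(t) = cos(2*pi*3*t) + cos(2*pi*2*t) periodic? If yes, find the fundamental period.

f1 = 3 Hz, f2 = 2 Hz
Period T1 = 1/3, T2 = 1/2
Ratio T1/T2 = 2/3, which is rational.
The signal is periodic with fundamental period T = 1/GCD(3,2) = 1 s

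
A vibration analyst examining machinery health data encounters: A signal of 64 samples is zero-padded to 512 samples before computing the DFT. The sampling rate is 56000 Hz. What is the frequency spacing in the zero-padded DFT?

Original DFT: N = 64, resolution = f_s/N = 56000/64 = 875 Hz
Zero-padded DFT: N = 512, resolution = f_s/N = 56000/512 = 875/8 Hz
Zero-padding interpolates the spectrum (finer frequency grid)
but does NOT improve the true spectral resolution (ability to resolve close frequencies).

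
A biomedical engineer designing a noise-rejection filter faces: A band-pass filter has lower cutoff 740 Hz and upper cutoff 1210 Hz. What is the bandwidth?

Bandwidth = f_high - f_low
= 1210 Hz - 740 Hz = 470 Hz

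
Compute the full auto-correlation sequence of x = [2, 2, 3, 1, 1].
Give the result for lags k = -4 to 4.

r_xx[k] = sum_m x[m]*x[m+k], indexed from 0, for k = -4 to 4:
  r_xx[-4] = x[4]*x[0] = 2
  r_xx[-3] = x[3]*x[0] + x[4]*x[1] = 4
  r_xx[-2] = x[2]*x[0] + x[3]*x[1] + x[4]*x[2] = 11
  r_xx[-1] = x[1]*x[0] + x[2]*x[1] + x[3]*x[2] + x[4]*x[3] = 14
  r_xx[0] = x[0]*x[0] + x[1]*x[1] + x[2]*x[2] + x[3]*x[3] + x[4]*x[4] = 19
  r_xx[1] = x[0]*x[1] + x[1]*x[2] + x[2]*x[3] + x[3]*x[4] = 14
  r_xx[2] = x[0]*x[2] + x[1]*x[3] + x[2]*x[4] = 11
  r_xx[3] = x[0]*x[3] + x[1]*x[4] = 4
  r_xx[4] = x[0]*x[4] = 2
r_xx = [2, 4, 11, 14, 19, 14, 11, 4, 2]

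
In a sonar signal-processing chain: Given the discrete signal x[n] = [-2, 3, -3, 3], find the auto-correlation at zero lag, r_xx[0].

The auto-correlation at zero lag r_xx[0] equals the signal energy.
r_xx[0] = sum of x[n]^2 = (-2)^2 + 3^2 + (-3)^2 + 3^2
= 4 + 9 + 9 + 9 = 31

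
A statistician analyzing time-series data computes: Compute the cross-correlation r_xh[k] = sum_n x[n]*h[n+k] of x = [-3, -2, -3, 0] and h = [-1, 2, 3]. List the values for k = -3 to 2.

Both sequences indexed from 0 and zero outside their support.
Lags with overlap: k = -3 to 2.
  r_xh[-3] = x[3]*h[0] = 0
  r_xh[-2] = x[2]*h[0] + x[3]*h[1] = 3
  r_xh[-1] = x[1]*h[0] + x[2]*h[1] + x[3]*h[2] = -4
  r_xh[0] = x[0]*h[0] + x[1]*h[1] + x[2]*h[2] = -10
  r_xh[1] = x[0]*h[1] + x[1]*h[2] = -12
  r_xh[2] = x[0]*h[2] = -9
r_xh = [0, 3, -4, -10, -12, -9] (for k = -3, ..., 2)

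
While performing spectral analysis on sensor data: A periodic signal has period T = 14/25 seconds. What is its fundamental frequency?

The fundamental frequency is the reciprocal of the period.
f = 1/T = 1/(14/25) = 25/14 Hz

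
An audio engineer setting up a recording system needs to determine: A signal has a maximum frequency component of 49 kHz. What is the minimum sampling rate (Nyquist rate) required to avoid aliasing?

By the Nyquist-Shannon sampling theorem,
the minimum sampling rate (Nyquist rate) must be at least 2 * f_max.
Nyquist rate = 2 * 49 kHz = 98 kHz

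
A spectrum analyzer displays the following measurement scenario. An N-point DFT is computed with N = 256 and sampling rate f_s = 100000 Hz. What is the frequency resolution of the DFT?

DFT frequency resolution = f_s / N
= 100000 / 256 = 3125/8 Hz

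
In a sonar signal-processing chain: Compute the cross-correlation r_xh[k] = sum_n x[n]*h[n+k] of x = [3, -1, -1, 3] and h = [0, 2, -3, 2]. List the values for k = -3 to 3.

Both sequences indexed from 0 and zero outside their support.
Lags with overlap: k = -3 to 3.
  r_xh[-3] = x[3]*h[0] = 0
  r_xh[-2] = x[2]*h[0] + x[3]*h[1] = 6
  r_xh[-1] = x[1]*h[0] + x[2]*h[1] + x[3]*h[2] = -11
  r_xh[0] = x[0]*h[0] + x[1]*h[1] + x[2]*h[2] + x[3]*h[3] = 7
  r_xh[1] = x[0]*h[1] + x[1]*h[2] + x[2]*h[3] = 7
  r_xh[2] = x[0]*h[2] + x[1]*h[3] = -11
  r_xh[3] = x[0]*h[3] = 6
r_xh = [0, 6, -11, 7, 7, -11, 6] (for k = -3, ..., 3)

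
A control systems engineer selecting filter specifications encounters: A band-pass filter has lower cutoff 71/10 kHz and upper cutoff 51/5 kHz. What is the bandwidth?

Bandwidth = f_high - f_low
= 51/5 kHz - 71/10 kHz = 31/10 kHz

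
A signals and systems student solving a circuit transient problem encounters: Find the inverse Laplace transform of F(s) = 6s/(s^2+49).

Standard pair: s/(s^2+w^2) <-> cos(wt)*u(t)
With k=6, w=7: f(t) = 6*cos(7t)*u(t)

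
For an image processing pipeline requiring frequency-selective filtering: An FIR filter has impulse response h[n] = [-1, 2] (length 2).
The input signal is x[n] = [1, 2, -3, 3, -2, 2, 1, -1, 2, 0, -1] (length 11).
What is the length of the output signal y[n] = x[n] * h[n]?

For linear convolution, the output length is:
len(y) = len(x) + len(h) - 1 = 11 + 2 - 1 = 12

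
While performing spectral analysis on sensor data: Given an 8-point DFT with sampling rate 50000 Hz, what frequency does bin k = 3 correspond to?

The frequency of DFT bin k is: f_k = k * f_s / N
f_3 = 3 * 50000 / 8 = 18750 Hz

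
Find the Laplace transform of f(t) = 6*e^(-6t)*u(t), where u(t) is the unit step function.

Standard Laplace transform pair:
e^(-at)*u(t) <-> 1/(s+a)
With a = 6: L{6*e^(-6t)*u(t)} = 6/(s+6), ROC: Re(s) > -6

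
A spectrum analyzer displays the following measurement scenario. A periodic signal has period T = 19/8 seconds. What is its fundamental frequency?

The fundamental frequency is the reciprocal of the period.
f = 1/T = 1/(19/8) = 8/19 Hz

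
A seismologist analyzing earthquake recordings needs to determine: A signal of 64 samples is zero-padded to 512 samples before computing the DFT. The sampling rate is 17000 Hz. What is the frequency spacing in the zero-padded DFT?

Original DFT: N = 64, resolution = f_s/N = 17000/64 = 2125/8 Hz
Zero-padded DFT: N = 512, resolution = f_s/N = 17000/512 = 2125/64 Hz
Zero-padding interpolates the spectrum (finer frequency grid)
but does NOT improve the true spectral resolution (ability to resolve close frequencies).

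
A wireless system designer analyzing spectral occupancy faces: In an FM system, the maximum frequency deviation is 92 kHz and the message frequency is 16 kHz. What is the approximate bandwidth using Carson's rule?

Carson's rule: BW = 2*(delta_f + f_m)
= 2*(92 + 16) kHz = 216 kHz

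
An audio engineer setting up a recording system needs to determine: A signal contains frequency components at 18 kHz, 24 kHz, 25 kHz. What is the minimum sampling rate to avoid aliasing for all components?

The highest frequency component is f_max = 25 kHz.
Nyquist rate = 2 * f_max = 2 * 25 kHz = 50 kHz.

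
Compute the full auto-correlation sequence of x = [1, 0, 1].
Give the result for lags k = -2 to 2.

r_xx[k] = sum_m x[m]*x[m+k], indexed from 0, for k = -2 to 2:
  r_xx[-2] = x[2]*x[0] = 1
  r_xx[-1] = x[1]*x[0] + x[2]*x[1] = 0
  r_xx[0] = x[0]*x[0] + x[1]*x[1] + x[2]*x[2] = 2
  r_xx[1] = x[0]*x[1] + x[1]*x[2] = 0
  r_xx[2] = x[0]*x[2] = 1
r_xx = [1, 0, 2, 0, 1]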